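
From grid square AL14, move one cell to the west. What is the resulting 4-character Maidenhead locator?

Longitude square 1; −1 → 0.
The latitude characters are unchanged.

AL04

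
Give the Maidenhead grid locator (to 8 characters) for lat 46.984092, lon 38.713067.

Add 180° to longitude and 90° to latitude: 218.71307, 136.98409.
Field: lon ⌊218.71307/20⌋ = 10 → K; lat ⌊136.98409/10⌋ = 13 → N.
Square: lon ⌊18.71307/2⌋ = 9; lat ⌊6.98409/1⌋ = 6.
Subsquare: lon ⌊0.71307/0.0833333⌋ = 8 → i; lat ⌊0.98409/0.0416667⌋ = 23 → x.
Extended square: lon ⌊0.04640/0.00833333⌋ = 5; lat ⌊0.02576/0.00416667⌋ = 6.

KN96ix56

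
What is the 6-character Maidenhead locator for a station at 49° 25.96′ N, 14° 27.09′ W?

Add 180° to longitude and 90° to latitude: 165.5485, 139.4327.
Field: lon ⌊165.5485/20⌋ = 8 → I; lat ⌊139.4327/10⌋ = 13 → N.
Square: lon ⌊5.5485/2⌋ = 2; lat ⌊9.4327/1⌋ = 9.
Subsquare: lon ⌊1.5485/0.0833333⌋ = 18 → s; lat ⌊0.4327/0.0416667⌋ = 10 → k.

IN29sk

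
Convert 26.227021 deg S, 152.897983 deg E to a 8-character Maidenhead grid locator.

Add 180° to longitude and 90° to latitude: 332.89798, 63.77298.
Field: 332.89798/20 → 16 → Q, 63.77298/10 → 6 → G; chars QG.
Square: 12.89798/2 → 6, 3.77298/1 → 3; chars 63.
Subsquare: 0.89798/0.0833333 → 10 → k, 0.77298/0.0416667 → 18 → s; chars ks.
Extended square: 0.06465/0.00833333 → 7, 0.02298/0.00416667 → 5; chars 75.

QG63ks75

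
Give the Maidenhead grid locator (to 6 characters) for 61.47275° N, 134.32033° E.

PP71dl

Add 180° to longitude and 90° to latitude: 314.3203, 151.4727.
Field: 314.3203/20 → 15 → P, 151.4727/10 → 15 → P; chars PP.
Square: 14.3203/2 → 7, 1.4727/1 → 1; chars 71.
Subsquare: 0.3203/0.0833333 → 3 → d, 0.4727/0.0416667 → 11 → l; chars dl.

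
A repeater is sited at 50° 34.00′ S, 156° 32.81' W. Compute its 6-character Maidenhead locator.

BD19rk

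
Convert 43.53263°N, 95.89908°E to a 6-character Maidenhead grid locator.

NN73wm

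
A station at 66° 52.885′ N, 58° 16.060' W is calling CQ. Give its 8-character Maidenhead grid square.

Add 180° to longitude and 90° to latitude: 121.73233, 156.88142.
Field: lon ⌊121.73233/20⌋ = 6 → G; lat ⌊156.88142/10⌋ = 15 → P.
Square: lon ⌊1.73233/2⌋ = 0; lat ⌊6.88142/1⌋ = 6.
Subsquare: lon ⌊1.73233/0.0833333⌋ = 20 → u; lat ⌊0.88142/0.0416667⌋ = 21 → v.
Extended square: lon ⌊0.06567/0.00833333⌋ = 7; lat ⌊0.00642/0.00416667⌋ = 1.

GP06uv71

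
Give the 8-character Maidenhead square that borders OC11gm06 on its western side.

OC11fm96

Longitude extended square 0; −1 → -1, wraps to 9, carry into subsquare.
Longitude subsquare g = 6; −1 → 5 = f.
The latitude characters are unchanged.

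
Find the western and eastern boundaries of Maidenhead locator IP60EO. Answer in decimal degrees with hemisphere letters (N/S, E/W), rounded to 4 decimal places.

7.6667° W, 7.5833° W

Field I=8, P=15: +8·20° lon, +15·10° lat → SW at lon -20°, lat 60°.
Square 6, 0: +6·2° lon, +0·1° lat → SW at lon -8°, lat 60°.
Subsquare e=4, o=14: +4·0.0833333° lon, +14·0.0416667° lat → SW at lon -7.66667°, lat 60.5833°.
Cell spans 0.0833333° lon × 0.0416667° lat.
west 7.6667° W, east 7.5833° W.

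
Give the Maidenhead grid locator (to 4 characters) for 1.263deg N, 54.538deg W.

Add 180° to longitude and 90° to latitude: 125.46, 91.26.
Field: lon ⌊125.46/20⌋ = 6 → G; lat ⌊91.26/10⌋ = 9 → J.
Square: lon ⌊5.46/2⌋ = 2; lat ⌊1.26/1⌋ = 1.

GJ21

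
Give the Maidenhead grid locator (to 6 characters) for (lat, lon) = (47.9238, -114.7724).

Shift to the Maidenhead origin (180°W, 90°S): lon 65.2276, lat 137.9238.
Field: lon ⌊65.2276/20⌋ = 3 → D; lat ⌊137.9238/10⌋ = 13 → N.
Square: lon ⌊5.2276/2⌋ = 2; lat ⌊7.9238/1⌋ = 7.
Subsquare: lon ⌊1.2276/0.0833333⌋ = 14 → o; lat ⌊0.9238/0.0416667⌋ = 22 → w.

DN27ow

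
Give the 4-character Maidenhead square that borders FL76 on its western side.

FL66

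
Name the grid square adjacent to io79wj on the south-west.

IO79vi

Longitude subsquare w = 22; −1 → 21 = v.
Latitude subsquare j = 9; −1 → 8 = i.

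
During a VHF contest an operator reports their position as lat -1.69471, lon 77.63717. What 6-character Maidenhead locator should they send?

MI88th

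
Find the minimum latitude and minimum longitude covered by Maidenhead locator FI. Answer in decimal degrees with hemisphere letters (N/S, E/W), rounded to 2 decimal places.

Field F=5, I=8: +5·20° lon, +8·10° lat → SW at lon -80°, lat -10°.
latitude 10.00° S, longitude 80.00° W.

10.00° S, 80.00° W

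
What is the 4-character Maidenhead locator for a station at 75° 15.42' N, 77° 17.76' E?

MQ85

Add 180° to longitude and 90° to latitude: 257.30, 165.26.
Field: lon ⌊257.30/20⌋ = 12 → M; lat ⌊165.26/10⌋ = 16 → Q.
Square: lon ⌊17.30/2⌋ = 8; lat ⌊5.26/1⌋ = 5.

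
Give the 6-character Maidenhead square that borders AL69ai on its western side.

Longitude subsquare a = 0; −1 → -1, wraps to 23 = x, carry into square.
Longitude square 6; −1 → 5.
The latitude characters are unchanged.

AL59xi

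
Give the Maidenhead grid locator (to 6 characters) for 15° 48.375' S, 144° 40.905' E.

Add 180° to longitude and 90° to latitude: 324.6817, 74.1937.
Field: lon ⌊324.6817/20⌋ = 16 → Q; lat ⌊74.1937/10⌋ = 7 → H.
Square: lon ⌊4.6817/2⌋ = 2; lat ⌊4.1937/1⌋ = 4.
Subsquare: lon ⌊0.6817/0.0833333⌋ = 8 → i; lat ⌊0.1937/0.0416667⌋ = 4 → e.

QH24ie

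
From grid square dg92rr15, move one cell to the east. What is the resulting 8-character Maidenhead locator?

DG92rr25

Longitude extended square 1; +1 → 2.
The latitude characters are unchanged.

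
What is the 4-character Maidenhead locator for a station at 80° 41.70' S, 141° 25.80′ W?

BA99

Offset from 180°W / 90°S: lon 38.57°, lat 9.31°.
Field (20°×10°, letters A–R): lon ⌊38.57/20⌋ = 1 → B; lat ⌊9.31/10⌋ = 0 → A.
Square (2°×1°, digits 0–9): lon ⌊18.57/2⌋ = 9; lat ⌊9.31/1⌋ = 9.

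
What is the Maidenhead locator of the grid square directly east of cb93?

Longitude square 9; +1 → 10, wraps to 0, carry into field.
Longitude field C = 2; +1 → 3 = D.
The latitude characters are unchanged.

DB03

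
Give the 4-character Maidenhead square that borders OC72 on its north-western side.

OC63

Longitude square 7; −1 → 6.
Latitude square 2; +1 → 3.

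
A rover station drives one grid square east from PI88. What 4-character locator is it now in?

PI98

Longitude square 8; +1 → 9.
The latitude characters are unchanged.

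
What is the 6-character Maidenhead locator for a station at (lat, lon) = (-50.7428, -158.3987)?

BD09tg

Offset from 180°W / 90°S: lon 21.6013°, lat 39.2572°.
Field: lon ⌊21.6013/20⌋ = 1 → B; lat ⌊39.2572/10⌋ = 3 → D.
Square: lon ⌊1.6013/2⌋ = 0; lat ⌊9.2572/1⌋ = 9.
Subsquare: lon ⌊1.6013/0.0833333⌋ = 19 → t; lat ⌊0.2572/0.0416667⌋ = 6 → g.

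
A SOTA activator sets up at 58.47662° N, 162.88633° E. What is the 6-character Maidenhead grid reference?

RO18kl

Add 180° to longitude and 90° to latitude: 342.8863, 148.4766.
Field: lon ⌊342.8863/20⌋ = 17 → R; lat ⌊148.4766/10⌋ = 14 → O.
Square: lon ⌊2.8863/2⌋ = 1; lat ⌊8.4766/1⌋ = 8.
Subsquare: lon ⌊0.8863/0.0833333⌋ = 10 → k; lat ⌊0.4766/0.0416667⌋ = 11 → l.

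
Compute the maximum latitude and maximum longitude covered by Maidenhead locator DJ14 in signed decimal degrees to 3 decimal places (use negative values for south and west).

5.000, -116.000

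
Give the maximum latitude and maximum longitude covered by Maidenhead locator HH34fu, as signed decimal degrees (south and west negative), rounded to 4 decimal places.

-15.1250, -33.5000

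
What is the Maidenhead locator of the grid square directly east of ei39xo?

EI49ao

Longitude subsquare x = 23; +1 → 24, wraps to 0 = a, carry into square.
Longitude square 3; +1 → 4.
The latitude characters are unchanged.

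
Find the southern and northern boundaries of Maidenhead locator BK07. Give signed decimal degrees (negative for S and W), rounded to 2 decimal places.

17.00, 18.00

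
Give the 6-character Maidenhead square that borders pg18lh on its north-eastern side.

Longitude subsquare l = 11; +1 → 12 = m.
Latitude subsquare h = 7; +1 → 8 = i.

PG18mi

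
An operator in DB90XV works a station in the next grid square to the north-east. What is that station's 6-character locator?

EB00aw

Longitude subsquare x = 23; +1 → 24, wraps to 0 = a, carry into square.
Longitude square 9; +1 → 10, wraps to 0, carry into field.
Longitude field D = 3; +1 → 4 = E.
Latitude subsquare v = 21; +1 → 22 = w.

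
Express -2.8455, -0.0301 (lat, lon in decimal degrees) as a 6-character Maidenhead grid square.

II97xd

Shift to the Maidenhead origin (180°W, 90°S): lon 179.9699, lat 87.1545.
Field: lon ⌊179.9699/20⌋ = 8 → I; lat ⌊87.1545/10⌋ = 8 → I.
Square: lon ⌊19.9699/2⌋ = 9; lat ⌊7.1545/1⌋ = 7.
Subsquare: lon ⌊1.9699/0.0833333⌋ = 23 → x; lat ⌊0.1545/0.0416667⌋ = 3 → d.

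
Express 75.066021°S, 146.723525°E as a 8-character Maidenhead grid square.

QB34iw64

Offset from 180°W / 90°S: lon 326.72352°, lat 14.93398°.
Field: 326.72352/20 → 16 → Q, 14.93398/10 → 1 → B; chars QB.
Square: 6.72352/2 → 3, 4.93398/1 → 4; chars 34.
Subsquare: 0.72352/0.0833333 → 8 → i, 0.93398/0.0416667 → 22 → w; chars iw.
Extended square: 0.05686/0.00833333 → 6, 0.01731/0.00416667 → 4; chars 64.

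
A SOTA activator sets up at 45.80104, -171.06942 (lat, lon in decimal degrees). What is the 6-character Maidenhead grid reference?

Shift to the Maidenhead origin (180°W, 90°S): lon 8.9306, lat 135.8010.
Field: 8.9306/20 → 0 → A, 135.8010/10 → 13 → N; chars AN.
Square: 8.9306/2 → 4, 5.8010/1 → 5; chars 45.
Subsquare: 0.9306/0.0833333 → 11 → l, 0.8010/0.0416667 → 19 → t; chars lt.

AN45lt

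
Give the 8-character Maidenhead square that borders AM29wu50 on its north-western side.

Longitude extended square 5; −1 → 4.
Latitude extended square 0; +1 → 1.

AM29wu41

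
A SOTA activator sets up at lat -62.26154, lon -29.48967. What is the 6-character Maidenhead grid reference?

HC57gr

Offset from 180°W / 90°S: lon 150.5103°, lat 27.7385°.
Field: lon ⌊150.5103/20⌋ = 7 → H; lat ⌊27.7385/10⌋ = 2 → C.
Square: lon ⌊10.5103/2⌋ = 5; lat ⌊7.7385/1⌋ = 7.
Subsquare: lon ⌊0.5103/0.0833333⌋ = 6 → g; lat ⌊0.7385/0.0416667⌋ = 17 → r.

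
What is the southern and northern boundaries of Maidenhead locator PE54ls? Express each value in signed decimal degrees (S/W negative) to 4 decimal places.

-45.2500, -45.2083

Field P=15, E=4: +15·20° lon, +4·10° lat → SW at lon 120°, lat -50°.
Square 5, 4: +5·2° lon, +4·1° lat → SW at lon 130°, lat -46°.
Subsquare l=11, s=18: +11·0.0833333° lon, +18·0.0416667° lat → SW at lon 130.917°, lat -45.25°.
Cell spans 0.0833333° lon × 0.0416667° lat.
south -45.2500, north -45.2083.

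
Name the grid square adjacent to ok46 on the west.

Longitude square 4; −1 → 3.
The latitude characters are unchanged.

OK36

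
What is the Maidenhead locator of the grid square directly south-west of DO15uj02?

DO15tj91

Longitude extended square 0; −1 → -1, wraps to 9, carry into subsquare.
Longitude subsquare u = 20; −1 → 19 = t.
Latitude extended square 2; −1 → 1.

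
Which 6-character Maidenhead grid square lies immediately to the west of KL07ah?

JL97xh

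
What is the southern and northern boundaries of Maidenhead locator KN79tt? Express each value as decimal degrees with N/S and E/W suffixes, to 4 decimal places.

49.7917° N, 49.8333° N

Field K=10, N=13: +10·20° lon, +13·10° lat → SW at lon 20°, lat 40°.
Square 7, 9: +7·2° lon, +9·1° lat → SW at lon 34°, lat 49°.
Subsquare t=19, t=19: +19·0.0833333° lon, +19·0.0416667° lat → SW at lon 35.5833°, lat 49.7917°.
Cell spans 0.0833333° lon × 0.0416667° lat.
south 49.7917° N, north 49.8333° N.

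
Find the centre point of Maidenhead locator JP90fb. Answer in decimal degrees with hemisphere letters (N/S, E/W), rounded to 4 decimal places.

Field J=9, P=15: +9·20° lon, +15·10° lat → SW at lon 0°, lat 60°.
Square 9, 0: +9·2° lon, +0·1° lat → SW at lon 18°, lat 60°.
Subsquare f=5, b=1: +5·0.0833333° lon, +1·0.0416667° lat → SW at lon 18.4167°, lat 60.0417°.
Cell spans 0.0833333° lon × 0.0416667° lat. Centre is SW corner plus half of each.
latitude 60.0625° N, longitude 18.4583° E.

60.0625° N, 18.4583° E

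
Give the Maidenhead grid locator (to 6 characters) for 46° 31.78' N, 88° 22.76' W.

EN56tm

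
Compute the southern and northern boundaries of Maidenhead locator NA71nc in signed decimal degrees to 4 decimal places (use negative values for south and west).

Field N=13, A=0: +13·20° lon, +0·10° lat → SW at lon 80°, lat -90°.
Square 7, 1: +7·2° lon, +1·1° lat → SW at lon 94°, lat -89°.
Subsquare n=13, c=2: +13·0.0833333° lon, +2·0.0416667° lat → SW at lon 95.0833°, lat -88.9167°.
Cell spans 0.0833333° lon × 0.0416667° lat.
south -88.9167, north -88.8750.

-88.9167, -88.8750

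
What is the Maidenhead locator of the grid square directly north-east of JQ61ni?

JQ61oj

Longitude subsquare n = 13; +1 → 14 = o.
Latitude subsquare i = 8; +1 → 9 = j.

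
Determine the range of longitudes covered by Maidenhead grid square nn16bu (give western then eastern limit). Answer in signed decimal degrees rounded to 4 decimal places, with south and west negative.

Field N=13, N=13: +13·20° lon, +13·10° lat → SW at lon 80°, lat 40°.
Square 1, 6: +1·2° lon, +6·1° lat → SW at lon 82°, lat 46°.
Subsquare b=1, u=20: +1·0.0833333° lon, +20·0.0416667° lat → SW at lon 82.0833°, lat 46.8333°.
Cell spans 0.0833333° lon × 0.0416667° lat.
west 82.0833, east 82.1667.

82.0833, 82.1667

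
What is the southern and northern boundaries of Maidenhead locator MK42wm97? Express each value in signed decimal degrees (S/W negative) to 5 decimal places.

12.52917, 12.53333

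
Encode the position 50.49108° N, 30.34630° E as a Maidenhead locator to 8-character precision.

KO50el17

Add 180° to longitude and 90° to latitude: 210.34630, 140.49108.
Field (20°×10°, letters A–R): lon ⌊210.34630/20⌋ = 10 → K; lat ⌊140.49108/10⌋ = 14 → O.
Square (2°×1°, digits 0–9): lon ⌊10.34630/2⌋ = 5; lat ⌊0.49108/1⌋ = 0.
Subsquare (5′×2.5′, letters a–x): lon ⌊0.34630/0.0833333⌋ = 4 → e; lat ⌊0.49108/0.0416667⌋ = 11 → l.
Extended square (30″×15″, digits 0–9): lon ⌊0.01297/0.00833333⌋ = 1; lat ⌊0.03275/0.00416667⌋ = 7.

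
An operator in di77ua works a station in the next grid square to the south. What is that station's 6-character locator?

DI76ux

Latitude subsquare a = 0; −1 → -1, wraps to 23 = x, carry into square.
Latitude square 7; −1 → 6.
The longitude characters are unchanged.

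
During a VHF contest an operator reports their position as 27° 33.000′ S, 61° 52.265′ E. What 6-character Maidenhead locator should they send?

Shift to the Maidenhead origin (180°W, 90°S): lon 241.8711, lat 62.4500.
Field: lon ⌊241.8711/20⌋ = 12 → M; lat ⌊62.4500/10⌋ = 6 → G.
Square: lon ⌊1.8711/2⌋ = 0; lat ⌊2.4500/1⌋ = 2.
Subsquare: lon ⌊1.8711/0.0833333⌋ = 22 → w; lat ⌊0.4500/0.0416667⌋ = 10 → k.

MG02wk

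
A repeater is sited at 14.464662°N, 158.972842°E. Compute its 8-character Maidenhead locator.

Offset from 180°W / 90°S: lon 338.97284°, lat 104.46466°.
Field: lon ⌊338.97284/20⌋ = 16 → Q; lat ⌊104.46466/10⌋ = 10 → K.
Square: lon ⌊18.97284/2⌋ = 9; lat ⌊4.46466/1⌋ = 4.
Subsquare: lon ⌊0.97284/0.0833333⌋ = 11 → l; lat ⌊0.46466/0.0416667⌋ = 11 → l.
Extended square: lon ⌊0.05618/0.00833333⌋ = 6; lat ⌊0.00633/0.00416667⌋ = 1.

QK94ll61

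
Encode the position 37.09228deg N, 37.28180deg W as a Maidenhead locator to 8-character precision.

HM17ic62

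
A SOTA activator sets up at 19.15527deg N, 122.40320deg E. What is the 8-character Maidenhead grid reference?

PK19ed87

Shift to the Maidenhead origin (180°W, 90°S): lon 302.40320, lat 109.15527.
Field: lon ⌊302.40320/20⌋ = 15 → P; lat ⌊109.15527/10⌋ = 10 → K.
Square: lon ⌊2.40320/2⌋ = 1; lat ⌊9.15527/1⌋ = 9.
Subsquare: lon ⌊0.40320/0.0833333⌋ = 4 → e; lat ⌊0.15527/0.0416667⌋ = 3 → d.
Extended square: lon ⌊0.06987/0.00833333⌋ = 8; lat ⌊0.03027/0.00416667⌋ = 7.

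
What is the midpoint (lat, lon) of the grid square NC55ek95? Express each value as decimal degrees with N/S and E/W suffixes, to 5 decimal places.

64.56042° S, 90.41250° E

Field N=13, C=2: +13·20° lon, +2·10° lat → SW at lon 80°, lat -70°.
Square 5, 5: +5·2° lon, +5·1° lat → SW at lon 90°, lat -65°.
Subsquare e=4, k=10: +4·0.0833333° lon, +10·0.0416667° lat → SW at lon 90.3333°, lat -64.5833°.
Extended square 9, 5: +9·0.00833333° lon, +5·0.00416667° lat → SW at lon 90.4083°, lat -64.5625°.
Cell spans 0.00833333° lon × 0.00416667° lat. Centre is SW corner plus half of each.
latitude 64.56042° S, longitude 90.41250° E.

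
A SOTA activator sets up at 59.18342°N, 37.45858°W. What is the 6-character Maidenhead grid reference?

HO19ge

Shift to the Maidenhead origin (180°W, 90°S): lon 142.5414, lat 149.1834.
Field: lon ⌊142.5414/20⌋ = 7 → H; lat ⌊149.1834/10⌋ = 14 → O.
Square: lon ⌊2.5414/2⌋ = 1; lat ⌊9.1834/1⌋ = 9.
Subsquare: lon ⌊0.5414/0.0833333⌋ = 6 → g; lat ⌊0.1834/0.0416667⌋ = 4 → e.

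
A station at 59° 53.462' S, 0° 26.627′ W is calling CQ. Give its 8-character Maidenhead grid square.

Shift to the Maidenhead origin (180°W, 90°S): lon 179.55622, lat 30.10897.
Field: 179.55622/20 → 8 → I, 30.10897/10 → 3 → D; chars ID.
Square: 19.55622/2 → 9, 0.10897/1 → 0; chars 90.
Subsquare: 1.55622/0.0833333 → 18 → s, 0.10897/0.0416667 → 2 → c; chars sc.
Extended square: 0.05622/0.00833333 → 6, 0.02563/0.00416667 → 6; chars 66.

ID90sc66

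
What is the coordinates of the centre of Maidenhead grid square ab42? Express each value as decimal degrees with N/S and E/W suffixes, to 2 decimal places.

77.50° S, 171.00° W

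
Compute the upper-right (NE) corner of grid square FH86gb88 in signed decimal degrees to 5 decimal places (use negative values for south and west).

Field F=5, H=7: +5·20° lon, +7·10° lat → SW at lon -80°, lat -20°.
Square 8, 6: +8·2° lon, +6·1° lat → SW at lon -64°, lat -14°.
Subsquare g=6, b=1: +6·0.0833333° lon, +1·0.0416667° lat → SW at lon -63.5°, lat -13.9583°.
Extended square 8, 8: +8·0.00833333° lon, +8·0.00416667° lat → SW at lon -63.4333°, lat -13.925°.
Cell spans 0.00833333° lon × 0.00416667° lat. NE corner is SW corner plus one full cell.
latitude -13.92083, longitude -63.42500.

-13.92083, -63.42500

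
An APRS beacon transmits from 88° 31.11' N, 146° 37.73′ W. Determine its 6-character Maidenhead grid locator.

Add 180° to longitude and 90° to latitude: 33.3712, 178.5185.
Field: 33.3712/20 → 1 → B, 178.5185/10 → 17 → R; chars BR.
Square: 13.3712/2 → 6, 8.5185/1 → 8; chars 68.
Subsquare: 1.3712/0.0833333 → 16 → q, 0.5185/0.0416667 → 12 → m; chars qm.

BR68qm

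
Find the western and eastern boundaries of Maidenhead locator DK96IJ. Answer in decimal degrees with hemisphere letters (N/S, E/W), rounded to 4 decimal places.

Field D=3, K=10: +3·20° lon, +10·10° lat → SW at lon -120°, lat 10°.
Square 9, 6: +9·2° lon, +6·1° lat → SW at lon -102°, lat 16°.
Subsquare i=8, j=9: +8·0.0833333° lon, +9·0.0416667° lat → SW at lon -101.333°, lat 16.375°.
Cell spans 0.0833333° lon × 0.0416667° lat.
west 101.3333° W, east 101.2500° W.

101.3333° W, 101.2500° W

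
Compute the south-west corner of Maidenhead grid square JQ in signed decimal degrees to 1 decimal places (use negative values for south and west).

Field J=9, Q=16: +9·20° lon, +16·10° lat → SW at lon 0°, lat 70°.
latitude 70.0, longitude 0.0.

70.0, 0.0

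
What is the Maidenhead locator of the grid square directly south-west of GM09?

Longitude square 0; −1 → -1, wraps to 9, carry into field.
Longitude field G = 6; −1 → 5 = F.
Latitude square 9; −1 → 8.

FM98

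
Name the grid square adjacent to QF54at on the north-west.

QF44xu

Longitude subsquare a = 0; −1 → -1, wraps to 23 = x, carry into square.
Longitude square 5; −1 → 4.
Latitude subsquare t = 19; +1 → 20 = u.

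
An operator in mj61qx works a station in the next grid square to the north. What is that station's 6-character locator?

MJ62qa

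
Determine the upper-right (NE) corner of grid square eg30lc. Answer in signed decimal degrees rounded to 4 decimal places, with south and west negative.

-29.8750, -93.0000

Field E=4, G=6: +4·20° lon, +6·10° lat → SW at lon -100°, lat -30°.
Square 3, 0: +3·2° lon, +0·1° lat → SW at lon -94°, lat -30°.
Subsquare l=11, c=2: +11·0.0833333° lon, +2·0.0416667° lat → SW at lon -93.0833°, lat -29.9167°.
Cell spans 0.0833333° lon × 0.0416667° lat. NE corner is SW corner plus one full cell.
latitude -29.8750, longitude -93.0000.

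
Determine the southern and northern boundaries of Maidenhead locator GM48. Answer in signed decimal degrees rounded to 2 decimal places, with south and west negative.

38.00, 39.00

Field G=6, M=12: +6·20° lon, +12·10° lat → SW at lon -60°, lat 30°.
Square 4, 8: +4·2° lon, +8·1° lat → SW at lon -52°, lat 38°.
Cell spans 2° lon × 1° lat.
south 38.00, north 39.00.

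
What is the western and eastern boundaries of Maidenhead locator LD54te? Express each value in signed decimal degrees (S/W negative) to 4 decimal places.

Field L=11, D=3: +11·20° lon, +3·10° lat → SW at lon 40°, lat -60°.
Square 5, 4: +5·2° lon, +4·1° lat → SW at lon 50°, lat -56°.
Subsquare t=19, e=4: +19·0.0833333° lon, +4·0.0416667° lat → SW at lon 51.5833°, lat -55.8333°.
Cell spans 0.0833333° lon × 0.0416667° lat.
west 51.5833, east 51.6667.

51.5833, 51.6667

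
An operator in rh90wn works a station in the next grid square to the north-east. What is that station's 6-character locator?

RH90xo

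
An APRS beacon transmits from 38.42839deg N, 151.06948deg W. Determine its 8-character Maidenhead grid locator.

BM48lk12

Offset from 180°W / 90°S: lon 28.93052°, lat 128.42839°.
Field: lon ⌊28.93052/20⌋ = 1 → B; lat ⌊128.42839/10⌋ = 12 → M.
Square: lon ⌊8.93052/2⌋ = 4; lat ⌊8.42839/1⌋ = 8.
Subsquare: lon ⌊0.93052/0.0833333⌋ = 11 → l; lat ⌊0.42839/0.0416667⌋ = 10 → k.
Extended square: lon ⌊0.01385/0.00833333⌋ = 1; lat ⌊0.01172/0.00416667⌋ = 2.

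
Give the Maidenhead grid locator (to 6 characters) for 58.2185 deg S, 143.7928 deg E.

QD11vs

Add 180° to longitude and 90° to latitude: 323.7928, 31.7815.
Field: 323.7928/20 → 16 → Q, 31.7815/10 → 3 → D; chars QD.
Square: 3.7928/2 → 1, 1.7815/1 → 1; chars 11.
Subsquare: 1.7928/0.0833333 → 21 → v, 0.7815/0.0416667 → 18 → s; chars vs.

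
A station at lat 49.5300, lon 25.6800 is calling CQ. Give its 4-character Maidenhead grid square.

Add 180° to longitude and 90° to latitude: 205.68, 139.53.
Field (20°×10°, letters A–R): 205.68/20 → 10 → K, 139.53/10 → 13 → N; chars KN.
Square (2°×1°, digits 0–9): 5.68/2 → 2, 9.53/1 → 9; chars 29.

KN29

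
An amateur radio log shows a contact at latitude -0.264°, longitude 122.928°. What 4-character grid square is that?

PI19

Offset from 180°W / 90°S: lon 302.93°, lat 89.74°.
Field: 302.93/20 → 15 → P, 89.74/10 → 8 → I; chars PI.
Square: 2.93/2 → 1, 9.74/1 → 9; chars 19.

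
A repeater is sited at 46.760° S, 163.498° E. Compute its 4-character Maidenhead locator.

Offset from 180°W / 90°S: lon 343.50°, lat 43.24°.
Field: lon ⌊343.50/20⌋ = 17 → R; lat ⌊43.24/10⌋ = 4 → E.
Square: lon ⌊3.50/2⌋ = 1; lat ⌊3.24/1⌋ = 3.

RE13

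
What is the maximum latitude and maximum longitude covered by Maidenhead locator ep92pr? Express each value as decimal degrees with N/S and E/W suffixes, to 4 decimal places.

62.7500° N, 80.6667° W

Field E=4, P=15: +4·20° lon, +15·10° lat → SW at lon -100°, lat 60°.
Square 9, 2: +9·2° lon, +2·1° lat → SW at lon -82°, lat 62°.
Subsquare p=15, r=17: +15·0.0833333° lon, +17·0.0416667° lat → SW at lon -80.75°, lat 62.7083°.
Cell spans 0.0833333° lon × 0.0416667° lat. NE corner is SW corner plus one full cell.
latitude 62.7500° N, longitude 80.6667° W.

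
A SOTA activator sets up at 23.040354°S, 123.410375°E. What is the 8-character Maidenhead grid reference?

PG16qx90

Shift to the Maidenhead origin (180°W, 90°S): lon 303.41037, lat 66.95965.
Field: lon ⌊303.41037/20⌋ = 15 → P; lat ⌊66.95965/10⌋ = 6 → G.
Square: lon ⌊3.41037/2⌋ = 1; lat ⌊6.95965/1⌋ = 6.
Subsquare: lon ⌊1.41037/0.0833333⌋ = 16 → q; lat ⌊0.95965/0.0416667⌋ = 23 → x.
Extended square: lon ⌊0.07704/0.00833333⌋ = 9; lat ⌊0.00131/0.00416667⌋ = 0.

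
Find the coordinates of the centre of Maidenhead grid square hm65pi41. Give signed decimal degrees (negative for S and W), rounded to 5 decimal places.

Field H=7, M=12: +7·20° lon, +12·10° lat → SW at lon -40°, lat 30°.
Square 6, 5: +6·2° lon, +5·1° lat → SW at lon -28°, lat 35°.
Subsquare p=15, i=8: +15·0.0833333° lon, +8·0.0416667° lat → SW at lon -26.75°, lat 35.3333°.
Extended square 4, 1: +4·0.00833333° lon, +1·0.00416667° lat → SW at lon -26.7167°, lat 35.3375°.
Cell spans 0.00833333° lon × 0.00416667° lat. Centre is SW corner plus half of each.
latitude 35.33958, longitude -26.71250.

35.33958, -26.71250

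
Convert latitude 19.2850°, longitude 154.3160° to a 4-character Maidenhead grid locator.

QK79

Add 180° to longitude and 90° to latitude: 334.32, 109.28.
Field: lon ⌊334.32/20⌋ = 16 → Q; lat ⌊109.28/10⌋ = 10 → K.
Square: lon ⌊14.32/2⌋ = 7; lat ⌊9.28/1⌋ = 9.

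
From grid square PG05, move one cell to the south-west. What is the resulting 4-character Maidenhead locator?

Longitude square 0; −1 → -1, wraps to 9, carry into field.
Longitude field P = 15; −1 → 14 = O.
Latitude square 5; −1 → 4.

OG94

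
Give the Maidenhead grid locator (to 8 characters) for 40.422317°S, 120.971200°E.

PE09ln68

Shift to the Maidenhead origin (180°W, 90°S): lon 300.97120, lat 49.57768.
Field: 300.97120/20 → 15 → P, 49.57768/10 → 4 → E; chars PE.
Square: 0.97120/2 → 0, 9.57768/1 → 9; chars 09.
Subsquare: 0.97120/0.0833333 → 11 → l, 0.57768/0.0416667 → 13 → n; chars ln.
Extended square: 0.05453/0.00833333 → 6, 0.03602/0.00416667 → 8; chars 68.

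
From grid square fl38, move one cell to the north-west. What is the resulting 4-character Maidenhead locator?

FL29

Longitude square 3; −1 → 2.
Latitude square 8; +1 → 9.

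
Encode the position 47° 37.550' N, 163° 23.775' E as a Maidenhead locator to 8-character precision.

RN17qp70

Offset from 180°W / 90°S: lon 343.39625°, lat 137.62583°.
Field: lon ⌊343.39625/20⌋ = 17 → R; lat ⌊137.62583/10⌋ = 13 → N.
Square: lon ⌊3.39625/2⌋ = 1; lat ⌊7.62583/1⌋ = 7.
Subsquare: lon ⌊1.39625/0.0833333⌋ = 16 → q; lat ⌊0.62583/0.0416667⌋ = 15 → p.
Extended square: lon ⌊0.06292/0.00833333⌋ = 7; lat ⌊0.00083/0.00416667⌋ = 0.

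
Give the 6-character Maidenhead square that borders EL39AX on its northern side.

Latitude subsquare x = 23; +1 → 24, wraps to 0 = a, carry into square.
Latitude square 9; +1 → 10, wraps to 0, carry into field.
Latitude field L = 11; +1 → 12 = M.
The longitude characters are unchanged.

EM30aa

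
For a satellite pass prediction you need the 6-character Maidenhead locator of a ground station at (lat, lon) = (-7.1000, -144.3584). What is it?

BI72tv

Offset from 180°W / 90°S: lon 35.6416°, lat 82.9000°.
Field (20°×10°, letters A–R): 35.6416/20 → 1 → B, 82.9000/10 → 8 → I; chars BI.
Square (2°×1°, digits 0–9): 15.6416/2 → 7, 2.9000/1 → 2; chars 72.
Subsquare (5′×2.5′, letters a–x): 1.6416/0.0833333 → 19 → t, 0.9000/0.0416667 → 21 → v; chars tv.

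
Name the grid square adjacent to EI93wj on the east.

Longitude subsquare w = 22; +1 → 23 = x.
The latitude characters are unchanged.

EI93xj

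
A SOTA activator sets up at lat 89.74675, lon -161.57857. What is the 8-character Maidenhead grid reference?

AR99fr09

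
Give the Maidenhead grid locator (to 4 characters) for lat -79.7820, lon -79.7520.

FB00

Shift to the Maidenhead origin (180°W, 90°S): lon 100.25, lat 10.22.
Field: 100.25/20 → 5 → F, 10.22/10 → 1 → B; chars FB.
Square: 0.25/2 → 0, 0.22/1 → 0; chars 00.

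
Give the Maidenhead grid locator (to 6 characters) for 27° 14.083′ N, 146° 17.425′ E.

Add 180° to longitude and 90° to latitude: 326.2904, 117.2347.
Field: lon ⌊326.2904/20⌋ = 16 → Q; lat ⌊117.2347/10⌋ = 11 → L.
Square: lon ⌊6.2904/2⌋ = 3; lat ⌊7.2347/1⌋ = 7.
Subsquare: lon ⌊0.2904/0.0833333⌋ = 3 → d; lat ⌊0.2347/0.0416667⌋ = 5 → f.

QL37df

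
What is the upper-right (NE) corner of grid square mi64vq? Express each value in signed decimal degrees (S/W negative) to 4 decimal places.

Field M=12, I=8: +12·20° lon, +8·10° lat → SW at lon 60°, lat -10°.
Square 6, 4: +6·2° lon, +4·1° lat → SW at lon 72°, lat -6°.
Subsquare v=21, q=16: +21·0.0833333° lon, +16·0.0416667° lat → SW at lon 73.75°, lat -5.33333°.
Cell spans 0.0833333° lon × 0.0416667° lat. NE corner is SW corner plus one full cell.
latitude -5.2917, longitude 73.8333.

-5.2917, 73.8333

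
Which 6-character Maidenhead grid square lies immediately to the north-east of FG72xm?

FG82an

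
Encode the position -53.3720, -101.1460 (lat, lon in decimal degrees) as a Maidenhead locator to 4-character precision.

Offset from 180°W / 90°S: lon 78.85°, lat 36.63°.
Field: lon ⌊78.85/20⌋ = 3 → D; lat ⌊36.63/10⌋ = 3 → D.
Square: lon ⌊18.85/2⌋ = 9; lat ⌊6.63/1⌋ = 6.

DD96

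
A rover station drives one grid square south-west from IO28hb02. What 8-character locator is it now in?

IO28gb91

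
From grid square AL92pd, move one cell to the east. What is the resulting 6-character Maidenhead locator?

Longitude subsquare p = 15; +1 → 16 = q.
The latitude characters are unchanged.

AL92qd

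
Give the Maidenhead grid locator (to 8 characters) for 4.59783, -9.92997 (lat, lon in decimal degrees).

Offset from 180°W / 90°S: lon 170.07003°, lat 94.59783°.
Field: lon ⌊170.07003/20⌋ = 8 → I; lat ⌊94.59783/10⌋ = 9 → J.
Square: lon ⌊10.07003/2⌋ = 5; lat ⌊4.59783/1⌋ = 4.
Subsquare: lon ⌊0.07003/0.0833333⌋ = 0 → a; lat ⌊0.59783/0.0416667⌋ = 14 → o.
Extended square: lon ⌊0.07003/0.00833333⌋ = 8; lat ⌊0.01450/0.00416667⌋ = 3.

IJ54ao83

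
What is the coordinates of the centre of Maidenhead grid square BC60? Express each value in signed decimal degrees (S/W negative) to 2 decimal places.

Field B=1, C=2: +1·20° lon, +2·10° lat → SW at lon -160°, lat -70°.
Square 6, 0: +6·2° lon, +0·1° lat → SW at lon -148°, lat -70°.
Cell spans 2° lon × 1° lat. Centre is SW corner plus half of each.
latitude -69.50, longitude -147.00.

-69.50, -147.00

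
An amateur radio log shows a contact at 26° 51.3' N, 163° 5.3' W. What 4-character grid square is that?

AL86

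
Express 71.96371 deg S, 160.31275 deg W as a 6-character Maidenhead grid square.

AB98ua

Offset from 180°W / 90°S: lon 19.6873°, lat 18.0363°.
Field: 19.6873/20 → 0 → A, 18.0363/10 → 1 → B; chars AB.
Square: 19.6873/2 → 9, 8.0363/1 → 8; chars 98.
Subsquare: 1.6873/0.0833333 → 20 → u, 0.0363/0.0416667 → 0 → a; chars ua.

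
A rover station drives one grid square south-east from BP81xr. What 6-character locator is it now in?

Longitude subsquare x = 23; +1 → 24, wraps to 0 = a, carry into square.
Longitude square 8; +1 → 9.
Latitude subsquare r = 17; −1 → 16 = q.

BP91aq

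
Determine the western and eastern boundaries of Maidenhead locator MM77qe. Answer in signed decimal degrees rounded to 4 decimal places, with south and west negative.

75.3333, 75.4167

Field M=12, M=12: +12·20° lon, +12·10° lat → SW at lon 60°, lat 30°.
Square 7, 7: +7·2° lon, +7·1° lat → SW at lon 74°, lat 37°.
Subsquare q=16, e=4: +16·0.0833333° lon, +4·0.0416667° lat → SW at lon 75.3333°, lat 37.1667°.
Cell spans 0.0833333° lon × 0.0416667° lat.
west 75.3333, east 75.4167.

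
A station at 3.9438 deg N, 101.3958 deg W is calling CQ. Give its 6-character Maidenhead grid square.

DJ93hw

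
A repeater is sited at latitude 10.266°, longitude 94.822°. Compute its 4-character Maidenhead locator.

NK70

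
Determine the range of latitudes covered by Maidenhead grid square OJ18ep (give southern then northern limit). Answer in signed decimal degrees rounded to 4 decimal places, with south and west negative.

8.6250, 8.6667

Field O=14, J=9: +14·20° lon, +9·10° lat → SW at lon 100°, lat 0°.
Square 1, 8: +1·2° lon, +8·1° lat → SW at lon 102°, lat 8°.
Subsquare e=4, p=15: +4·0.0833333° lon, +15·0.0416667° lat → SW at lon 102.333°, lat 8.625°.
Cell spans 0.0833333° lon × 0.0416667° lat.
south 8.6250, north 8.6667.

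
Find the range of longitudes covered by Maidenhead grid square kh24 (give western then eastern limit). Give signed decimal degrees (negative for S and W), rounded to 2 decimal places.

24.00, 26.00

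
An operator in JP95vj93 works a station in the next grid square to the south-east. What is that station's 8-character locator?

JP95wj02

Longitude extended square 9; +1 → 10, wraps to 0, carry into subsquare.
Longitude subsquare v = 21; +1 → 22 = w.
Latitude extended square 3; −1 → 2.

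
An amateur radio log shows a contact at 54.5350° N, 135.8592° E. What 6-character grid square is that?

Shift to the Maidenhead origin (180°W, 90°S): lon 315.8592, lat 144.5350.
Field: 315.8592/20 → 15 → P, 144.5350/10 → 14 → O; chars PO.
Square: 15.8592/2 → 7, 4.5350/1 → 4; chars 74.
Subsquare: 1.8592/0.0833333 → 22 → w, 0.5350/0.0416667 → 12 → m; chars wm.

PO74wm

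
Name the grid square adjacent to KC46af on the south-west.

Longitude subsquare a = 0; −1 → -1, wraps to 23 = x, carry into square.
Longitude square 4; −1 → 3.
Latitude subsquare f = 5; −1 → 4 = e.

KC36xe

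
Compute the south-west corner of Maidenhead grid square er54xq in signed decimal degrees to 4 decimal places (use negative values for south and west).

84.6667, -88.0833

Field E=4, R=17: +4·20° lon, +17·10° lat → SW at lon -100°, lat 80°.
Square 5, 4: +5·2° lon, +4·1° lat → SW at lon -90°, lat 84°.
Subsquare x=23, q=16: +23·0.0833333° lon, +16·0.0416667° lat → SW at lon -88.0833°, lat 84.6667°.
latitude 84.6667, longitude -88.0833.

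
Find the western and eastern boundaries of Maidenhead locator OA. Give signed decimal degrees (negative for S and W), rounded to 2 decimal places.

100.00, 120.00

Field O=14, A=0: +14·20° lon, +0·10° lat → SW at lon 100°, lat -90°.
Cell spans 20° lon × 10° lat.
west 100.00, east 120.00.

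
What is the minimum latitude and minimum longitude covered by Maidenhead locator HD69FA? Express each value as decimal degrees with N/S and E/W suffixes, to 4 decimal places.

51.0000° S, 27.5833° W

Field H=7, D=3: +7·20° lon, +3·10° lat → SW at lon -40°, lat -60°.
Square 6, 9: +6·2° lon, +9·1° lat → SW at lon -28°, lat -51°.
Subsquare f=5, a=0: +5·0.0833333° lon, +0·0.0416667° lat → SW at lon -27.5833°, lat -51°.
latitude 51.0000° S, longitude 27.5833° W.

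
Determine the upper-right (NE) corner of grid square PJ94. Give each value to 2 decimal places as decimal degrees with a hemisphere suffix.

Field P=15, J=9: +15·20° lon, +9·10° lat → SW at lon 120°, lat 0°.
Square 9, 4: +9·2° lon, +4·1° lat → SW at lon 138°, lat 4°.
Cell spans 2° lon × 1° lat. NE corner is SW corner plus one full cell.
latitude 5.00° N, longitude 140.00° E.

5.00° N, 140.00° E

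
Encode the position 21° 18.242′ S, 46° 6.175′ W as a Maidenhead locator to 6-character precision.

GG68wq

Add 180° to longitude and 90° to latitude: 133.8971, 68.6960.
Field (20°×10°, letters A–R): 133.8971/20 → 6 → G, 68.6960/10 → 6 → G; chars GG.
Square (2°×1°, digits 0–9): 13.8971/2 → 6, 8.6960/1 → 8; chars 68.
Subsquare (5′×2.5′, letters a–x): 1.8971/0.0833333 → 22 → w, 0.6960/0.0416667 → 16 → q; chars wq.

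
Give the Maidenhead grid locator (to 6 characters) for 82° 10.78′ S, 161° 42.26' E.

RA07ut

Shift to the Maidenhead origin (180°W, 90°S): lon 341.7043, lat 7.8203.
Field: lon ⌊341.7043/20⌋ = 17 → R; lat ⌊7.8203/10⌋ = 0 → A.
Square: lon ⌊1.7043/2⌋ = 0; lat ⌊7.8203/1⌋ = 7.
Subsquare: lon ⌊1.7043/0.0833333⌋ = 20 → u; lat ⌊0.8203/0.0416667⌋ = 19 → t.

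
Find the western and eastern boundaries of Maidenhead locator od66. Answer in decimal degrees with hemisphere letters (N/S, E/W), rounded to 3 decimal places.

Field O=14, D=3: +14·20° lon, +3·10° lat → SW at lon 100°, lat -60°.
Square 6, 6: +6·2° lon, +6·1° lat → SW at lon 112°, lat -54°.
Cell spans 2° lon × 1° lat.
west 112.000° E, east 114.000° E.

112.000° E, 114.000° E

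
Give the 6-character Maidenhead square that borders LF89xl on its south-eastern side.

LF99ak

Longitude subsquare x = 23; +1 → 24, wraps to 0 = a, carry into square.
Longitude square 8; +1 → 9.
Latitude subsquare l = 11; −1 → 10 = k.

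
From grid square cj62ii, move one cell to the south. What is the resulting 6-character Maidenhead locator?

CJ62ih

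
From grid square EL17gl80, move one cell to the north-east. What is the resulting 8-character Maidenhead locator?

Longitude extended square 8; +1 → 9.
Latitude extended square 0; +1 → 1.

EL17gl91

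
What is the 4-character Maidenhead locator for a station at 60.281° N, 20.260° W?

Shift to the Maidenhead origin (180°W, 90°S): lon 159.74, lat 150.28.
Field (20°×10°, letters A–R): lon ⌊159.74/20⌋ = 7 → H; lat ⌊150.28/10⌋ = 15 → P.
Square (2°×1°, digits 0–9): lon ⌊19.74/2⌋ = 9; lat ⌊0.28/1⌋ = 0.

HP90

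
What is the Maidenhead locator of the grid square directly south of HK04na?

Latitude subsquare a = 0; −1 → -1, wraps to 23 = x, carry into square.
Latitude square 4; −1 → 3.
The longitude characters are unchanged.

HK03nx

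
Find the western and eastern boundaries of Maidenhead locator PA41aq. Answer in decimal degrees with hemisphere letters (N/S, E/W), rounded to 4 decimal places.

128.0000° E, 128.0833° E

Field P=15, A=0: +15·20° lon, +0·10° lat → SW at lon 120°, lat -90°.
Square 4, 1: +4·2° lon, +1·1° lat → SW at lon 128°, lat -89°.
Subsquare a=0, q=16: +0·0.0833333° lon, +16·0.0416667° lat → SW at lon 128°, lat -88.3333°.
Cell spans 0.0833333° lon × 0.0416667° lat.
west 128.0000° E, east 128.0833° E.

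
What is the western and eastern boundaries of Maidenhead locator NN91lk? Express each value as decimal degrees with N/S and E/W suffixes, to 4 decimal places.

Field N=13, N=13: +13·20° lon, +13·10° lat → SW at lon 80°, lat 40°.
Square 9, 1: +9·2° lon, +1·1° lat → SW at lon 98°, lat 41°.
Subsquare l=11, k=10: +11·0.0833333° lon, +10·0.0416667° lat → SW at lon 98.9167°, lat 41.4167°.
Cell spans 0.0833333° lon × 0.0416667° lat.
west 98.9167° E, east 99.0000° E.

98.9167° E, 99.0000° E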